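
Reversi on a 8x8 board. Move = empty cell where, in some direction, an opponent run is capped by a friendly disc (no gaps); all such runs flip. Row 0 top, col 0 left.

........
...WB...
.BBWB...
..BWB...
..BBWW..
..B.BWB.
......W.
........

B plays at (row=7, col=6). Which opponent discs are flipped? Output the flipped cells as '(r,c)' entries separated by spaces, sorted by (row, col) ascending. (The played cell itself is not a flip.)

Dir NW: first cell '.' (not opp) -> no flip
Dir N: opp run (6,6) capped by B -> flip
Dir NE: first cell '.' (not opp) -> no flip
Dir W: first cell '.' (not opp) -> no flip
Dir E: first cell '.' (not opp) -> no flip
Dir SW: edge -> no flip
Dir S: edge -> no flip
Dir SE: edge -> no flip

Answer: (6,6)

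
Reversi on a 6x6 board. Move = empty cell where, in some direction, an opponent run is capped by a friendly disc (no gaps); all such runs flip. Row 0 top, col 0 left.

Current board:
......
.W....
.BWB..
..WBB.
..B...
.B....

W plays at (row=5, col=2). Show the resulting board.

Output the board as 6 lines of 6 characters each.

Answer: ......
.W....
.BWB..
..WBB.
..W...
.BW...

Derivation:
Place W at (5,2); scan 8 dirs for brackets.
Dir NW: first cell '.' (not opp) -> no flip
Dir N: opp run (4,2) capped by W -> flip
Dir NE: first cell '.' (not opp) -> no flip
Dir W: opp run (5,1), next='.' -> no flip
Dir E: first cell '.' (not opp) -> no flip
Dir SW: edge -> no flip
Dir S: edge -> no flip
Dir SE: edge -> no flip
All flips: (4,2)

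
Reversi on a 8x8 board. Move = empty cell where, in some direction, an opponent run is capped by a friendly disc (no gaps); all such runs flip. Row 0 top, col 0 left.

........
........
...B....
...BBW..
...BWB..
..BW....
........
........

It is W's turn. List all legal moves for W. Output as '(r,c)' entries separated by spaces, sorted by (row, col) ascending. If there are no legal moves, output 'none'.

Answer: (1,3) (2,2) (2,4) (3,2) (4,2) (4,6) (5,1) (5,5)

Derivation:
(1,2): no bracket -> illegal
(1,3): flips 3 -> legal
(1,4): no bracket -> illegal
(2,2): flips 1 -> legal
(2,4): flips 1 -> legal
(2,5): no bracket -> illegal
(3,2): flips 2 -> legal
(3,6): no bracket -> illegal
(4,1): no bracket -> illegal
(4,2): flips 1 -> legal
(4,6): flips 1 -> legal
(5,1): flips 1 -> legal
(5,4): no bracket -> illegal
(5,5): flips 1 -> legal
(5,6): no bracket -> illegal
(6,1): no bracket -> illegal
(6,2): no bracket -> illegal
(6,3): no bracket -> illegal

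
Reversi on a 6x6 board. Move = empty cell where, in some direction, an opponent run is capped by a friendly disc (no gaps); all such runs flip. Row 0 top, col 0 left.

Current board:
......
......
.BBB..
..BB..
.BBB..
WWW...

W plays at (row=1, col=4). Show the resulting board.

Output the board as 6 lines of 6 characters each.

Answer: ......
....W.
.BBW..
..WB..
.WBB..
WWW...

Derivation:
Place W at (1,4); scan 8 dirs for brackets.
Dir NW: first cell '.' (not opp) -> no flip
Dir N: first cell '.' (not opp) -> no flip
Dir NE: first cell '.' (not opp) -> no flip
Dir W: first cell '.' (not opp) -> no flip
Dir E: first cell '.' (not opp) -> no flip
Dir SW: opp run (2,3) (3,2) (4,1) capped by W -> flip
Dir S: first cell '.' (not opp) -> no flip
Dir SE: first cell '.' (not opp) -> no flip
All flips: (2,3) (3,2) (4,1)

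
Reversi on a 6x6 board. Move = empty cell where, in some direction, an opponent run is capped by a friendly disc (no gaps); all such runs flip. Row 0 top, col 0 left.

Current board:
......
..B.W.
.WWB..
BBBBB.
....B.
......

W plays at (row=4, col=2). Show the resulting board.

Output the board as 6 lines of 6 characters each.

Answer: ......
..B.W.
.WWB..
BBWBB.
..W.B.
......

Derivation:
Place W at (4,2); scan 8 dirs for brackets.
Dir NW: opp run (3,1), next='.' -> no flip
Dir N: opp run (3,2) capped by W -> flip
Dir NE: opp run (3,3), next='.' -> no flip
Dir W: first cell '.' (not opp) -> no flip
Dir E: first cell '.' (not opp) -> no flip
Dir SW: first cell '.' (not opp) -> no flip
Dir S: first cell '.' (not opp) -> no flip
Dir SE: first cell '.' (not opp) -> no flip
All flips: (3,2)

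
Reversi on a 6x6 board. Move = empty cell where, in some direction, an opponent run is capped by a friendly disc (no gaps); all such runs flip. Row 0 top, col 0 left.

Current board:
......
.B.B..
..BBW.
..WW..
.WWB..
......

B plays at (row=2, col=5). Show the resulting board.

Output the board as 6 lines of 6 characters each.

Answer: ......
.B.B..
..BBBB
..WW..
.WWB..
......

Derivation:
Place B at (2,5); scan 8 dirs for brackets.
Dir NW: first cell '.' (not opp) -> no flip
Dir N: first cell '.' (not opp) -> no flip
Dir NE: edge -> no flip
Dir W: opp run (2,4) capped by B -> flip
Dir E: edge -> no flip
Dir SW: first cell '.' (not opp) -> no flip
Dir S: first cell '.' (not opp) -> no flip
Dir SE: edge -> no flip
All flips: (2,4)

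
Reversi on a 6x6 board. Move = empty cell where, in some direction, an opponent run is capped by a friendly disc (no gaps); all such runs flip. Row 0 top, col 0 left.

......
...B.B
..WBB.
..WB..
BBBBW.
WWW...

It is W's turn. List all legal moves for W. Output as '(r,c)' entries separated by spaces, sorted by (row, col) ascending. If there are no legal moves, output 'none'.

Answer: (0,4) (1,4) (2,5) (3,0) (3,1) (3,4) (5,4)

Derivation:
(0,2): no bracket -> illegal
(0,3): no bracket -> illegal
(0,4): flips 1 -> legal
(0,5): no bracket -> illegal
(1,2): no bracket -> illegal
(1,4): flips 1 -> legal
(2,5): flips 2 -> legal
(3,0): flips 2 -> legal
(3,1): flips 1 -> legal
(3,4): flips 2 -> legal
(3,5): no bracket -> illegal
(5,3): no bracket -> illegal
(5,4): flips 1 -> legal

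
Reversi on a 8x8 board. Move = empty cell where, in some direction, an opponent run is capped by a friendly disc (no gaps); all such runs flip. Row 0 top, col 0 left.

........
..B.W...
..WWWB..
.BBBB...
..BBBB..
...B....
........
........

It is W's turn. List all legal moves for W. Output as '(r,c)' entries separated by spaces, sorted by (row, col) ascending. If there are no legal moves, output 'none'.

(0,1): flips 1 -> legal
(0,2): flips 1 -> legal
(0,3): no bracket -> illegal
(1,1): no bracket -> illegal
(1,3): no bracket -> illegal
(1,5): no bracket -> illegal
(1,6): no bracket -> illegal
(2,0): no bracket -> illegal
(2,1): no bracket -> illegal
(2,6): flips 1 -> legal
(3,0): no bracket -> illegal
(3,5): no bracket -> illegal
(3,6): flips 1 -> legal
(4,0): flips 1 -> legal
(4,1): flips 1 -> legal
(4,6): no bracket -> illegal
(5,1): flips 2 -> legal
(5,2): flips 2 -> legal
(5,4): flips 2 -> legal
(5,5): flips 2 -> legal
(5,6): flips 2 -> legal
(6,2): no bracket -> illegal
(6,3): flips 3 -> legal
(6,4): no bracket -> illegal

Answer: (0,1) (0,2) (2,6) (3,6) (4,0) (4,1) (5,1) (5,2) (5,4) (5,5) (5,6) (6,3)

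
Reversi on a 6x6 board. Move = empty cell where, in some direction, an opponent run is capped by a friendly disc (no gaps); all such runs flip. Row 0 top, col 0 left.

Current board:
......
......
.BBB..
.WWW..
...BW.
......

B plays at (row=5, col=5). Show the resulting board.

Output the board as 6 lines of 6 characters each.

Answer: ......
......
.BBB..
.WWB..
...BB.
.....B

Derivation:
Place B at (5,5); scan 8 dirs for brackets.
Dir NW: opp run (4,4) (3,3) capped by B -> flip
Dir N: first cell '.' (not opp) -> no flip
Dir NE: edge -> no flip
Dir W: first cell '.' (not opp) -> no flip
Dir E: edge -> no flip
Dir SW: edge -> no flip
Dir S: edge -> no flip
Dir SE: edge -> no flip
All flips: (3,3) (4,4)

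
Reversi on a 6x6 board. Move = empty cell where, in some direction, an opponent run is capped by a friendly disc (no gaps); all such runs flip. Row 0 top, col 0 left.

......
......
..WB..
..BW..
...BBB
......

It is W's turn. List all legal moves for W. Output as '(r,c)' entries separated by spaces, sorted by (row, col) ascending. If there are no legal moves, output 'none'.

(1,2): no bracket -> illegal
(1,3): flips 1 -> legal
(1,4): no bracket -> illegal
(2,1): no bracket -> illegal
(2,4): flips 1 -> legal
(3,1): flips 1 -> legal
(3,4): no bracket -> illegal
(3,5): no bracket -> illegal
(4,1): no bracket -> illegal
(4,2): flips 1 -> legal
(5,2): no bracket -> illegal
(5,3): flips 1 -> legal
(5,4): no bracket -> illegal
(5,5): flips 1 -> legal

Answer: (1,3) (2,4) (3,1) (4,2) (5,3) (5,5)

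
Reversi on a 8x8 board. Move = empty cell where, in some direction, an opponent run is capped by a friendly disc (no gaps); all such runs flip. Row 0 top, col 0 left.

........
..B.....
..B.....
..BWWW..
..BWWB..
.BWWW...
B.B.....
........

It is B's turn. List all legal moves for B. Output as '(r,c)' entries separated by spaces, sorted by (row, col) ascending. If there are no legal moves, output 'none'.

Answer: (2,3) (2,4) (2,5) (2,6) (3,6) (5,5) (6,3) (6,4) (6,5)

Derivation:
(2,3): flips 1 -> legal
(2,4): flips 1 -> legal
(2,5): flips 1 -> legal
(2,6): flips 3 -> legal
(3,6): flips 3 -> legal
(4,1): no bracket -> illegal
(4,6): no bracket -> illegal
(5,5): flips 5 -> legal
(6,1): no bracket -> illegal
(6,3): flips 1 -> legal
(6,4): flips 1 -> legal
(6,5): flips 2 -> legal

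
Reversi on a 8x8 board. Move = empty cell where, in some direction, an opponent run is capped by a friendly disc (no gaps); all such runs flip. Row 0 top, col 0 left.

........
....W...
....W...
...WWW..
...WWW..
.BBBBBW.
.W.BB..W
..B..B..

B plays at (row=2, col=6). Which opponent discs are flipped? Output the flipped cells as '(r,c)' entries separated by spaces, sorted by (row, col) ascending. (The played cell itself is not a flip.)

Answer: (3,5) (4,4)

Derivation:
Dir NW: first cell '.' (not opp) -> no flip
Dir N: first cell '.' (not opp) -> no flip
Dir NE: first cell '.' (not opp) -> no flip
Dir W: first cell '.' (not opp) -> no flip
Dir E: first cell '.' (not opp) -> no flip
Dir SW: opp run (3,5) (4,4) capped by B -> flip
Dir S: first cell '.' (not opp) -> no flip
Dir SE: first cell '.' (not opp) -> no flip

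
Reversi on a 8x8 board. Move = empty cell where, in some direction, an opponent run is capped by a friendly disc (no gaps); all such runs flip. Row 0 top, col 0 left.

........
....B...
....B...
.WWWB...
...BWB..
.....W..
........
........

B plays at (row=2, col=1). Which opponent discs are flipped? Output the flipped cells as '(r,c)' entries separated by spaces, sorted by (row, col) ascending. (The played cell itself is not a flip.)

Answer: (3,2)

Derivation:
Dir NW: first cell '.' (not opp) -> no flip
Dir N: first cell '.' (not opp) -> no flip
Dir NE: first cell '.' (not opp) -> no flip
Dir W: first cell '.' (not opp) -> no flip
Dir E: first cell '.' (not opp) -> no flip
Dir SW: first cell '.' (not opp) -> no flip
Dir S: opp run (3,1), next='.' -> no flip
Dir SE: opp run (3,2) capped by B -> flip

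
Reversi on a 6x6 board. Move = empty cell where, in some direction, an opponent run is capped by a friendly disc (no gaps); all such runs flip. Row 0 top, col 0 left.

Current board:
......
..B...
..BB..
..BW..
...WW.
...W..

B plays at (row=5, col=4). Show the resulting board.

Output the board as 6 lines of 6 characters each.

Answer: ......
..B...
..BB..
..BW..
...BW.
...WB.

Derivation:
Place B at (5,4); scan 8 dirs for brackets.
Dir NW: opp run (4,3) capped by B -> flip
Dir N: opp run (4,4), next='.' -> no flip
Dir NE: first cell '.' (not opp) -> no flip
Dir W: opp run (5,3), next='.' -> no flip
Dir E: first cell '.' (not opp) -> no flip
Dir SW: edge -> no flip
Dir S: edge -> no flip
Dir SE: edge -> no flip
All flips: (4,3)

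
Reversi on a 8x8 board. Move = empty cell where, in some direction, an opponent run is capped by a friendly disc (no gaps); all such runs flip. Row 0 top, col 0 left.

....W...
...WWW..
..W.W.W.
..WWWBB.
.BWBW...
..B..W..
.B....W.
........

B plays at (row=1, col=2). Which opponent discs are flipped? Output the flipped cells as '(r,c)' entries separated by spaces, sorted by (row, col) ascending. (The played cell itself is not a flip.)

Answer: (2,2) (3,2) (4,2)

Derivation:
Dir NW: first cell '.' (not opp) -> no flip
Dir N: first cell '.' (not opp) -> no flip
Dir NE: first cell '.' (not opp) -> no flip
Dir W: first cell '.' (not opp) -> no flip
Dir E: opp run (1,3) (1,4) (1,5), next='.' -> no flip
Dir SW: first cell '.' (not opp) -> no flip
Dir S: opp run (2,2) (3,2) (4,2) capped by B -> flip
Dir SE: first cell '.' (not opp) -> no flip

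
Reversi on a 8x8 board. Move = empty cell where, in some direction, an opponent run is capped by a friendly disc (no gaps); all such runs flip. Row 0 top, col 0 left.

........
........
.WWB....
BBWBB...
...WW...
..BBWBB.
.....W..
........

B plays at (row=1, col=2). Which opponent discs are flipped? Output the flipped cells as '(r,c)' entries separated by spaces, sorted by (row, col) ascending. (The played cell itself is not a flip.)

Answer: (2,1)

Derivation:
Dir NW: first cell '.' (not opp) -> no flip
Dir N: first cell '.' (not opp) -> no flip
Dir NE: first cell '.' (not opp) -> no flip
Dir W: first cell '.' (not opp) -> no flip
Dir E: first cell '.' (not opp) -> no flip
Dir SW: opp run (2,1) capped by B -> flip
Dir S: opp run (2,2) (3,2), next='.' -> no flip
Dir SE: first cell 'B' (not opp) -> no flip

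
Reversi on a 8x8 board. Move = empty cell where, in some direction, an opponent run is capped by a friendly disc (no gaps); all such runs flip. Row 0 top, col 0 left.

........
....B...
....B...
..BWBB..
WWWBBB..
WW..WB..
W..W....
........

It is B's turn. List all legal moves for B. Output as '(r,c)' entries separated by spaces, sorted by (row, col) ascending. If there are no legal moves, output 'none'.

Answer: (2,2) (2,3) (5,2) (5,3) (6,4) (6,5) (7,2)

Derivation:
(2,2): flips 1 -> legal
(2,3): flips 1 -> legal
(3,0): no bracket -> illegal
(3,1): no bracket -> illegal
(5,2): flips 1 -> legal
(5,3): flips 1 -> legal
(6,1): no bracket -> illegal
(6,2): no bracket -> illegal
(6,4): flips 1 -> legal
(6,5): flips 1 -> legal
(7,0): no bracket -> illegal
(7,1): no bracket -> illegal
(7,2): flips 2 -> legal
(7,3): no bracket -> illegal
(7,4): no bracket -> illegal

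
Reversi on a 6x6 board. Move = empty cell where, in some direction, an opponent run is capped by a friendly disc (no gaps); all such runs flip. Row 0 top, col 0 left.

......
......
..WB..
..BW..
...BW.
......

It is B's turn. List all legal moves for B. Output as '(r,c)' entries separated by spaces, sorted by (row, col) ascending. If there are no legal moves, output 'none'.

(1,1): no bracket -> illegal
(1,2): flips 1 -> legal
(1,3): no bracket -> illegal
(2,1): flips 1 -> legal
(2,4): no bracket -> illegal
(3,1): no bracket -> illegal
(3,4): flips 1 -> legal
(3,5): no bracket -> illegal
(4,2): no bracket -> illegal
(4,5): flips 1 -> legal
(5,3): no bracket -> illegal
(5,4): no bracket -> illegal
(5,5): no bracket -> illegal

Answer: (1,2) (2,1) (3,4) (4,5)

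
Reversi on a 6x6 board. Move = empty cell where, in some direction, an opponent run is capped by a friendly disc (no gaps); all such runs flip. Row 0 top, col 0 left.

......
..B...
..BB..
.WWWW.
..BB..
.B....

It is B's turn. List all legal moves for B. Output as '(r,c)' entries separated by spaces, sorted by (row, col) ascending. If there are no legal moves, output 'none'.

(2,0): flips 1 -> legal
(2,1): flips 1 -> legal
(2,4): flips 1 -> legal
(2,5): flips 1 -> legal
(3,0): no bracket -> illegal
(3,5): no bracket -> illegal
(4,0): flips 1 -> legal
(4,1): flips 1 -> legal
(4,4): flips 1 -> legal
(4,5): flips 1 -> legal

Answer: (2,0) (2,1) (2,4) (2,5) (4,0) (4,1) (4,4) (4,5)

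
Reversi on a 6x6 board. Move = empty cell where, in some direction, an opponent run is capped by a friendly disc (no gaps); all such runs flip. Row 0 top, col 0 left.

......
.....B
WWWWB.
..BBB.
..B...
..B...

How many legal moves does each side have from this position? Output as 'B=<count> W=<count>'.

-- B to move --
(1,0): flips 1 -> legal
(1,1): flips 1 -> legal
(1,2): flips 2 -> legal
(1,3): flips 1 -> legal
(1,4): flips 1 -> legal
(3,0): no bracket -> illegal
(3,1): no bracket -> illegal
B mobility = 5
-- W to move --
(0,4): no bracket -> illegal
(0,5): no bracket -> illegal
(1,3): no bracket -> illegal
(1,4): no bracket -> illegal
(2,5): flips 1 -> legal
(3,1): no bracket -> illegal
(3,5): no bracket -> illegal
(4,1): flips 1 -> legal
(4,3): flips 2 -> legal
(4,4): flips 1 -> legal
(4,5): flips 1 -> legal
(5,1): no bracket -> illegal
(5,3): no bracket -> illegal
W mobility = 5

Answer: B=5 W=5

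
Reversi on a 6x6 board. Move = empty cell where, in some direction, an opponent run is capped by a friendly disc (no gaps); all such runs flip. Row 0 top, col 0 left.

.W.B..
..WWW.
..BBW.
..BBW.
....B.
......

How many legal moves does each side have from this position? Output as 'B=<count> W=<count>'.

-- B to move --
(0,0): no bracket -> illegal
(0,2): flips 1 -> legal
(0,4): flips 4 -> legal
(0,5): flips 1 -> legal
(1,0): no bracket -> illegal
(1,1): no bracket -> illegal
(1,5): flips 1 -> legal
(2,1): flips 1 -> legal
(2,5): flips 2 -> legal
(3,5): flips 1 -> legal
(4,3): no bracket -> illegal
(4,5): flips 1 -> legal
B mobility = 8
-- W to move --
(0,2): no bracket -> illegal
(0,4): no bracket -> illegal
(1,1): no bracket -> illegal
(2,1): flips 2 -> legal
(3,1): flips 3 -> legal
(3,5): no bracket -> illegal
(4,1): flips 2 -> legal
(4,2): flips 3 -> legal
(4,3): flips 2 -> legal
(4,5): no bracket -> illegal
(5,3): no bracket -> illegal
(5,4): flips 1 -> legal
(5,5): no bracket -> illegal
W mobility = 6

Answer: B=8 W=6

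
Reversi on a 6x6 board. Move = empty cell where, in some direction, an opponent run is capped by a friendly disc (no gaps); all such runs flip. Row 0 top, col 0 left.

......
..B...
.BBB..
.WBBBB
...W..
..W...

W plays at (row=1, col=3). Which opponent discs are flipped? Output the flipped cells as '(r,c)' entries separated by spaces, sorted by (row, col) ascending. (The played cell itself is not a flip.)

Dir NW: first cell '.' (not opp) -> no flip
Dir N: first cell '.' (not opp) -> no flip
Dir NE: first cell '.' (not opp) -> no flip
Dir W: opp run (1,2), next='.' -> no flip
Dir E: first cell '.' (not opp) -> no flip
Dir SW: opp run (2,2) capped by W -> flip
Dir S: opp run (2,3) (3,3) capped by W -> flip
Dir SE: first cell '.' (not opp) -> no flip

Answer: (2,2) (2,3) (3,3)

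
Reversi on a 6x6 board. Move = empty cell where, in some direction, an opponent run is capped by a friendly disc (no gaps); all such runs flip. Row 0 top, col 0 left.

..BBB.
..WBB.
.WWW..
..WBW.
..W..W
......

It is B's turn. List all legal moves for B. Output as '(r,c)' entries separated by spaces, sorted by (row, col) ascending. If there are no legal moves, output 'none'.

(0,1): no bracket -> illegal
(1,0): no bracket -> illegal
(1,1): flips 2 -> legal
(2,0): no bracket -> illegal
(2,4): no bracket -> illegal
(2,5): no bracket -> illegal
(3,0): flips 2 -> legal
(3,1): flips 2 -> legal
(3,5): flips 1 -> legal
(4,1): flips 2 -> legal
(4,3): no bracket -> illegal
(4,4): no bracket -> illegal
(5,1): flips 1 -> legal
(5,2): flips 4 -> legal
(5,3): no bracket -> illegal
(5,4): no bracket -> illegal
(5,5): no bracket -> illegal

Answer: (1,1) (3,0) (3,1) (3,5) (4,1) (5,1) (5,2)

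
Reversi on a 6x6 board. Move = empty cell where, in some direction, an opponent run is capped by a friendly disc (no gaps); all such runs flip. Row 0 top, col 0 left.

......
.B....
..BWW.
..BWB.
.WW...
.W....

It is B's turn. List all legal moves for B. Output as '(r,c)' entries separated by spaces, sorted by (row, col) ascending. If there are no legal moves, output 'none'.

Answer: (1,2) (1,4) (2,5) (4,4) (5,0) (5,2)

Derivation:
(1,2): flips 1 -> legal
(1,3): no bracket -> illegal
(1,4): flips 2 -> legal
(1,5): no bracket -> illegal
(2,5): flips 2 -> legal
(3,0): no bracket -> illegal
(3,1): no bracket -> illegal
(3,5): no bracket -> illegal
(4,0): no bracket -> illegal
(4,3): no bracket -> illegal
(4,4): flips 1 -> legal
(5,0): flips 1 -> legal
(5,2): flips 1 -> legal
(5,3): no bracket -> illegal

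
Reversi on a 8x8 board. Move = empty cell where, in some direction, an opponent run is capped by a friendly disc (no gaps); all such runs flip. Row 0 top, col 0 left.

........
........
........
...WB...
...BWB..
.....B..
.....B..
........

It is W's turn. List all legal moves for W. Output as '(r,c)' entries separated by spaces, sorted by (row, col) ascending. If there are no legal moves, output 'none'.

(2,3): no bracket -> illegal
(2,4): flips 1 -> legal
(2,5): no bracket -> illegal
(3,2): no bracket -> illegal
(3,5): flips 1 -> legal
(3,6): no bracket -> illegal
(4,2): flips 1 -> legal
(4,6): flips 1 -> legal
(5,2): no bracket -> illegal
(5,3): flips 1 -> legal
(5,4): no bracket -> illegal
(5,6): no bracket -> illegal
(6,4): no bracket -> illegal
(6,6): flips 1 -> legal
(7,4): no bracket -> illegal
(7,5): no bracket -> illegal
(7,6): no bracket -> illegal

Answer: (2,4) (3,5) (4,2) (4,6) (5,3) (6,6)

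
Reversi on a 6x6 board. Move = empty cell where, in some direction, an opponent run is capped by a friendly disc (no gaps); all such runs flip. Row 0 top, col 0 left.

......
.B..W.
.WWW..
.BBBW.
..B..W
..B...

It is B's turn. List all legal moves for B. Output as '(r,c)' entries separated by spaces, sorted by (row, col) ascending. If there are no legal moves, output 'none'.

Answer: (0,5) (1,0) (1,2) (1,3) (3,5)

Derivation:
(0,3): no bracket -> illegal
(0,4): no bracket -> illegal
(0,5): flips 2 -> legal
(1,0): flips 1 -> legal
(1,2): flips 1 -> legal
(1,3): flips 2 -> legal
(1,5): no bracket -> illegal
(2,0): no bracket -> illegal
(2,4): no bracket -> illegal
(2,5): no bracket -> illegal
(3,0): no bracket -> illegal
(3,5): flips 1 -> legal
(4,3): no bracket -> illegal
(4,4): no bracket -> illegal
(5,4): no bracket -> illegal
(5,5): no bracket -> illegal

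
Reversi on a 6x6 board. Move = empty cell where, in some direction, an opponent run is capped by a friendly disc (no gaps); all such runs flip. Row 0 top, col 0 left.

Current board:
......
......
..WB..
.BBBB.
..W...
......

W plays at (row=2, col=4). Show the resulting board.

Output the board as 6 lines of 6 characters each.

Place W at (2,4); scan 8 dirs for brackets.
Dir NW: first cell '.' (not opp) -> no flip
Dir N: first cell '.' (not opp) -> no flip
Dir NE: first cell '.' (not opp) -> no flip
Dir W: opp run (2,3) capped by W -> flip
Dir E: first cell '.' (not opp) -> no flip
Dir SW: opp run (3,3) capped by W -> flip
Dir S: opp run (3,4), next='.' -> no flip
Dir SE: first cell '.' (not opp) -> no flip
All flips: (2,3) (3,3)

Answer: ......
......
..WWW.
.BBWB.
..W...
......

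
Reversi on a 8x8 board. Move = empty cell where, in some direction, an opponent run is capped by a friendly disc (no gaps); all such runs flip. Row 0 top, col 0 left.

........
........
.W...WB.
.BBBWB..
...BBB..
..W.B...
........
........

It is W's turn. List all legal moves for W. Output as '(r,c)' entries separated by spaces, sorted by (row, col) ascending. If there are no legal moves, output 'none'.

Answer: (2,7) (3,0) (3,6) (4,1) (5,5) (5,6) (6,4) (6,5)

Derivation:
(1,5): no bracket -> illegal
(1,6): no bracket -> illegal
(1,7): no bracket -> illegal
(2,0): no bracket -> illegal
(2,2): no bracket -> illegal
(2,3): no bracket -> illegal
(2,4): no bracket -> illegal
(2,7): flips 1 -> legal
(3,0): flips 3 -> legal
(3,6): flips 1 -> legal
(3,7): no bracket -> illegal
(4,0): no bracket -> illegal
(4,1): flips 1 -> legal
(4,2): no bracket -> illegal
(4,6): no bracket -> illegal
(5,3): no bracket -> illegal
(5,5): flips 2 -> legal
(5,6): flips 1 -> legal
(6,3): no bracket -> illegal
(6,4): flips 2 -> legal
(6,5): flips 3 -> legal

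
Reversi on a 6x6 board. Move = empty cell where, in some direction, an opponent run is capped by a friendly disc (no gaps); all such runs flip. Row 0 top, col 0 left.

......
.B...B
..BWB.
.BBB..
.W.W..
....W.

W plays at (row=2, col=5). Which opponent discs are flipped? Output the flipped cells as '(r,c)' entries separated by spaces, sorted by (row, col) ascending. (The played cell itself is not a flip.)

Answer: (2,4)

Derivation:
Dir NW: first cell '.' (not opp) -> no flip
Dir N: opp run (1,5), next='.' -> no flip
Dir NE: edge -> no flip
Dir W: opp run (2,4) capped by W -> flip
Dir E: edge -> no flip
Dir SW: first cell '.' (not opp) -> no flip
Dir S: first cell '.' (not opp) -> no flip
Dir SE: edge -> no flip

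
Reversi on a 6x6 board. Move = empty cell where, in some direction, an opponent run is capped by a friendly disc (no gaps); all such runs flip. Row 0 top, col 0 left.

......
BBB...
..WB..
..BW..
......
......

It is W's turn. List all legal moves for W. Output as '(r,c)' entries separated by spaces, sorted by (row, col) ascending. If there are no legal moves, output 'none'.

(0,0): flips 1 -> legal
(0,1): no bracket -> illegal
(0,2): flips 1 -> legal
(0,3): no bracket -> illegal
(1,3): flips 1 -> legal
(1,4): no bracket -> illegal
(2,0): no bracket -> illegal
(2,1): no bracket -> illegal
(2,4): flips 1 -> legal
(3,1): flips 1 -> legal
(3,4): no bracket -> illegal
(4,1): no bracket -> illegal
(4,2): flips 1 -> legal
(4,3): no bracket -> illegal

Answer: (0,0) (0,2) (1,3) (2,4) (3,1) (4,2)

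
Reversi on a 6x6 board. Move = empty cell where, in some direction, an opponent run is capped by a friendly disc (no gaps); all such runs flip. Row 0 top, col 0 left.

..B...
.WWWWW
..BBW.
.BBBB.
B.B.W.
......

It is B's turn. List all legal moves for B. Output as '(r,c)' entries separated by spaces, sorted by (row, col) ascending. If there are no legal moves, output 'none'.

(0,0): flips 1 -> legal
(0,1): flips 1 -> legal
(0,3): flips 1 -> legal
(0,4): flips 3 -> legal
(0,5): flips 1 -> legal
(1,0): no bracket -> illegal
(2,0): flips 1 -> legal
(2,1): no bracket -> illegal
(2,5): flips 1 -> legal
(3,5): flips 2 -> legal
(4,3): no bracket -> illegal
(4,5): no bracket -> illegal
(5,3): no bracket -> illegal
(5,4): flips 1 -> legal
(5,5): flips 1 -> legal

Answer: (0,0) (0,1) (0,3) (0,4) (0,5) (2,0) (2,5) (3,5) (5,4) (5,5)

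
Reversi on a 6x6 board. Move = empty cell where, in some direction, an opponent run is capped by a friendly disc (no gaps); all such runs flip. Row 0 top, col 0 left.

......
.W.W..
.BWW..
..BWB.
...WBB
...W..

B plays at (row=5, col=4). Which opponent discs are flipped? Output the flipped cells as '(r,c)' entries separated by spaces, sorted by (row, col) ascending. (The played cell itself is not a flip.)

Answer: (4,3)

Derivation:
Dir NW: opp run (4,3) capped by B -> flip
Dir N: first cell 'B' (not opp) -> no flip
Dir NE: first cell 'B' (not opp) -> no flip
Dir W: opp run (5,3), next='.' -> no flip
Dir E: first cell '.' (not opp) -> no flip
Dir SW: edge -> no flip
Dir S: edge -> no flip
Dir SE: edge -> no flip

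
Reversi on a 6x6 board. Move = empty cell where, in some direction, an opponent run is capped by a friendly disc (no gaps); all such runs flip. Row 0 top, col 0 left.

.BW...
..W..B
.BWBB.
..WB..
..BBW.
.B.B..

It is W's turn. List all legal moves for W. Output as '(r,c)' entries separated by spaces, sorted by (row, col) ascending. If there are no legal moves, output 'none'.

Answer: (0,0) (1,0) (1,4) (2,0) (2,5) (3,0) (3,4) (4,1) (5,2) (5,4)

Derivation:
(0,0): flips 1 -> legal
(0,4): no bracket -> illegal
(0,5): no bracket -> illegal
(1,0): flips 1 -> legal
(1,1): no bracket -> illegal
(1,3): no bracket -> illegal
(1,4): flips 1 -> legal
(2,0): flips 1 -> legal
(2,5): flips 2 -> legal
(3,0): flips 1 -> legal
(3,1): no bracket -> illegal
(3,4): flips 2 -> legal
(3,5): no bracket -> illegal
(4,0): no bracket -> illegal
(4,1): flips 2 -> legal
(5,0): no bracket -> illegal
(5,2): flips 1 -> legal
(5,4): flips 1 -> legal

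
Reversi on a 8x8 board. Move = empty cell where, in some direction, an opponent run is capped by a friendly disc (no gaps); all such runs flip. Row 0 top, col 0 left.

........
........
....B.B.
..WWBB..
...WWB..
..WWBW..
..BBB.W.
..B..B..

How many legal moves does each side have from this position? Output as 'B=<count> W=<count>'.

-- B to move --
(2,1): flips 2 -> legal
(2,2): no bracket -> illegal
(2,3): flips 3 -> legal
(3,1): flips 2 -> legal
(4,1): flips 1 -> legal
(4,2): flips 5 -> legal
(4,6): flips 1 -> legal
(5,1): flips 2 -> legal
(5,6): flips 1 -> legal
(5,7): flips 1 -> legal
(6,1): flips 2 -> legal
(6,5): flips 1 -> legal
(6,7): no bracket -> illegal
(7,6): no bracket -> illegal
(7,7): no bracket -> illegal
B mobility = 11
-- W to move --
(1,3): no bracket -> illegal
(1,4): flips 2 -> legal
(1,5): flips 1 -> legal
(1,6): no bracket -> illegal
(1,7): flips 2 -> legal
(2,3): no bracket -> illegal
(2,5): flips 3 -> legal
(2,7): no bracket -> illegal
(3,6): flips 2 -> legal
(3,7): no bracket -> illegal
(4,6): flips 1 -> legal
(5,1): no bracket -> illegal
(5,6): no bracket -> illegal
(6,1): no bracket -> illegal
(6,5): flips 1 -> legal
(7,1): flips 1 -> legal
(7,3): flips 2 -> legal
(7,4): flips 3 -> legal
(7,6): no bracket -> illegal
W mobility = 10

Answer: B=11 W=10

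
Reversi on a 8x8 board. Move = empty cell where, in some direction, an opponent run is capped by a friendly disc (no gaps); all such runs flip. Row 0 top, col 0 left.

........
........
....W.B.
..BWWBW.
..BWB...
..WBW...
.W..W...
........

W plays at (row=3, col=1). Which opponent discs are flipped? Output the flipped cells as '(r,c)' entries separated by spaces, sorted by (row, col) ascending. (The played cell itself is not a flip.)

Answer: (3,2) (4,2) (5,3)

Derivation:
Dir NW: first cell '.' (not opp) -> no flip
Dir N: first cell '.' (not opp) -> no flip
Dir NE: first cell '.' (not opp) -> no flip
Dir W: first cell '.' (not opp) -> no flip
Dir E: opp run (3,2) capped by W -> flip
Dir SW: first cell '.' (not opp) -> no flip
Dir S: first cell '.' (not opp) -> no flip
Dir SE: opp run (4,2) (5,3) capped by W -> flip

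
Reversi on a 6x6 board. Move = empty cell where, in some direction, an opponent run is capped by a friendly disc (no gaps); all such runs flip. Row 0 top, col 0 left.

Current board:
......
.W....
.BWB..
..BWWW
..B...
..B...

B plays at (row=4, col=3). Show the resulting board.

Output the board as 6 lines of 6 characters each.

Answer: ......
.W....
.BWB..
..BBWW
..BB..
..B...

Derivation:
Place B at (4,3); scan 8 dirs for brackets.
Dir NW: first cell 'B' (not opp) -> no flip
Dir N: opp run (3,3) capped by B -> flip
Dir NE: opp run (3,4), next='.' -> no flip
Dir W: first cell 'B' (not opp) -> no flip
Dir E: first cell '.' (not opp) -> no flip
Dir SW: first cell 'B' (not opp) -> no flip
Dir S: first cell '.' (not opp) -> no flip
Dir SE: first cell '.' (not opp) -> no flip
All flips: (3,3)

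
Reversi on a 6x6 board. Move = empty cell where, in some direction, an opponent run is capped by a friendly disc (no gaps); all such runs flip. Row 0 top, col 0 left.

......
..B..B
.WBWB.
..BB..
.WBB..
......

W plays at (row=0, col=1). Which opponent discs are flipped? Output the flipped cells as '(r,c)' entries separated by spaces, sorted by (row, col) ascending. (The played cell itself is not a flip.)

Dir NW: edge -> no flip
Dir N: edge -> no flip
Dir NE: edge -> no flip
Dir W: first cell '.' (not opp) -> no flip
Dir E: first cell '.' (not opp) -> no flip
Dir SW: first cell '.' (not opp) -> no flip
Dir S: first cell '.' (not opp) -> no flip
Dir SE: opp run (1,2) capped by W -> flip

Answer: (1,2)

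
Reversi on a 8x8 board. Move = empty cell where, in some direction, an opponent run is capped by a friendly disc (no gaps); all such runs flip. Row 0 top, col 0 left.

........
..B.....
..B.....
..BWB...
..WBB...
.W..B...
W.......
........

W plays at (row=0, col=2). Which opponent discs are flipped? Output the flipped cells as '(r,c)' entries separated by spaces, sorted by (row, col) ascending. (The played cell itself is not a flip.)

Dir NW: edge -> no flip
Dir N: edge -> no flip
Dir NE: edge -> no flip
Dir W: first cell '.' (not opp) -> no flip
Dir E: first cell '.' (not opp) -> no flip
Dir SW: first cell '.' (not opp) -> no flip
Dir S: opp run (1,2) (2,2) (3,2) capped by W -> flip
Dir SE: first cell '.' (not opp) -> no flip

Answer: (1,2) (2,2) (3,2)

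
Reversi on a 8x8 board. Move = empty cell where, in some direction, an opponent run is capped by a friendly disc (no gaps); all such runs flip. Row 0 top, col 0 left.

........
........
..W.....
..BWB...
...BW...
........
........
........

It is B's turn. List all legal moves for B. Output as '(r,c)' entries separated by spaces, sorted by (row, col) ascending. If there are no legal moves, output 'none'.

(1,1): no bracket -> illegal
(1,2): flips 1 -> legal
(1,3): no bracket -> illegal
(2,1): no bracket -> illegal
(2,3): flips 1 -> legal
(2,4): no bracket -> illegal
(3,1): no bracket -> illegal
(3,5): no bracket -> illegal
(4,2): no bracket -> illegal
(4,5): flips 1 -> legal
(5,3): no bracket -> illegal
(5,4): flips 1 -> legal
(5,5): no bracket -> illegal

Answer: (1,2) (2,3) (4,5) (5,4)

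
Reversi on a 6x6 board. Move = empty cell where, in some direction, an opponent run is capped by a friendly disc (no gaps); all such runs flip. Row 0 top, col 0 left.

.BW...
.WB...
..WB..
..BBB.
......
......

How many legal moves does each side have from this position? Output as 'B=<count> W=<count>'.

-- B to move --
(0,0): flips 2 -> legal
(0,3): flips 1 -> legal
(1,0): flips 1 -> legal
(1,3): no bracket -> illegal
(2,0): no bracket -> illegal
(2,1): flips 2 -> legal
(3,1): no bracket -> illegal
B mobility = 4
-- W to move --
(0,0): flips 1 -> legal
(0,3): no bracket -> illegal
(1,0): no bracket -> illegal
(1,3): flips 1 -> legal
(1,4): no bracket -> illegal
(2,1): no bracket -> illegal
(2,4): flips 1 -> legal
(2,5): no bracket -> illegal
(3,1): no bracket -> illegal
(3,5): no bracket -> illegal
(4,1): no bracket -> illegal
(4,2): flips 1 -> legal
(4,3): no bracket -> illegal
(4,4): flips 1 -> legal
(4,5): no bracket -> illegal
W mobility = 5

Answer: B=4 W=5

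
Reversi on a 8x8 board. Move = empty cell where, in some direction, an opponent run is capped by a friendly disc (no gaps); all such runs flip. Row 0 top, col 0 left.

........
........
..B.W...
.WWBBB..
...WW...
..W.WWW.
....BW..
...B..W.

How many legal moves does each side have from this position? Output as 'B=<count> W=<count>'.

-- B to move --
(1,3): flips 1 -> legal
(1,4): flips 1 -> legal
(1,5): flips 1 -> legal
(2,0): no bracket -> illegal
(2,1): no bracket -> illegal
(2,3): no bracket -> illegal
(2,5): no bracket -> illegal
(3,0): flips 2 -> legal
(4,0): flips 1 -> legal
(4,1): no bracket -> illegal
(4,2): flips 1 -> legal
(4,5): no bracket -> illegal
(4,6): flips 1 -> legal
(4,7): no bracket -> illegal
(5,1): no bracket -> illegal
(5,3): flips 2 -> legal
(5,7): no bracket -> illegal
(6,1): flips 2 -> legal
(6,2): no bracket -> illegal
(6,3): no bracket -> illegal
(6,6): flips 3 -> legal
(6,7): no bracket -> illegal
(7,4): no bracket -> illegal
(7,5): no bracket -> illegal
(7,7): no bracket -> illegal
B mobility = 10
-- W to move --
(1,1): flips 2 -> legal
(1,2): flips 1 -> legal
(1,3): flips 1 -> legal
(2,1): no bracket -> illegal
(2,3): flips 1 -> legal
(2,5): flips 1 -> legal
(2,6): flips 1 -> legal
(3,6): flips 3 -> legal
(4,2): flips 1 -> legal
(4,5): no bracket -> illegal
(4,6): flips 1 -> legal
(5,3): no bracket -> illegal
(6,2): no bracket -> illegal
(6,3): flips 1 -> legal
(7,2): no bracket -> illegal
(7,4): flips 1 -> legal
(7,5): no bracket -> illegal
W mobility = 11

Answer: B=10 W=11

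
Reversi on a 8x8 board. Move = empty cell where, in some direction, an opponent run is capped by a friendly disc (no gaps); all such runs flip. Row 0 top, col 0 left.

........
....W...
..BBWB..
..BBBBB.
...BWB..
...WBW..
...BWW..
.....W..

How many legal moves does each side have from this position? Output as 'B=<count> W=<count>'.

Answer: B=11 W=11

Derivation:
-- B to move --
(0,3): flips 1 -> legal
(0,4): flips 2 -> legal
(0,5): flips 1 -> legal
(1,3): flips 1 -> legal
(1,5): flips 1 -> legal
(4,2): no bracket -> illegal
(4,6): no bracket -> illegal
(5,2): flips 1 -> legal
(5,6): flips 1 -> legal
(6,2): flips 2 -> legal
(6,6): flips 4 -> legal
(7,3): no bracket -> illegal
(7,4): flips 1 -> legal
(7,6): flips 1 -> legal
B mobility = 11
-- W to move --
(1,1): flips 2 -> legal
(1,2): no bracket -> illegal
(1,3): flips 3 -> legal
(1,5): flips 3 -> legal
(1,6): no bracket -> illegal
(2,1): flips 5 -> legal
(2,6): flips 2 -> legal
(2,7): no bracket -> illegal
(3,1): no bracket -> illegal
(3,7): no bracket -> illegal
(4,1): flips 2 -> legal
(4,2): flips 2 -> legal
(4,6): flips 2 -> legal
(4,7): flips 2 -> legal
(5,2): no bracket -> illegal
(5,6): no bracket -> illegal
(6,2): flips 1 -> legal
(7,2): no bracket -> illegal
(7,3): flips 1 -> legal
(7,4): no bracket -> illegal
W mobility = 11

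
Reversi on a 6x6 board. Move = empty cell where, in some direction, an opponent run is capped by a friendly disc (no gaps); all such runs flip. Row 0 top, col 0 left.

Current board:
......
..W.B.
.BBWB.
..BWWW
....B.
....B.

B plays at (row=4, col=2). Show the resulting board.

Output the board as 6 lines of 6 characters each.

Answer: ......
..W.B.
.BBWB.
..BBWW
..B.B.
....B.

Derivation:
Place B at (4,2); scan 8 dirs for brackets.
Dir NW: first cell '.' (not opp) -> no flip
Dir N: first cell 'B' (not opp) -> no flip
Dir NE: opp run (3,3) capped by B -> flip
Dir W: first cell '.' (not opp) -> no flip
Dir E: first cell '.' (not opp) -> no flip
Dir SW: first cell '.' (not opp) -> no flip
Dir S: first cell '.' (not opp) -> no flip
Dir SE: first cell '.' (not opp) -> no flip
All flips: (3,3)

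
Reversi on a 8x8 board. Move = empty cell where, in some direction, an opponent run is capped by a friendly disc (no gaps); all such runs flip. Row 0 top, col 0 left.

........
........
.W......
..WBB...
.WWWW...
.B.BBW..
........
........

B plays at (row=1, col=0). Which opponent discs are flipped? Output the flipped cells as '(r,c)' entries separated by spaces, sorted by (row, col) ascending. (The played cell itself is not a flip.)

Dir NW: edge -> no flip
Dir N: first cell '.' (not opp) -> no flip
Dir NE: first cell '.' (not opp) -> no flip
Dir W: edge -> no flip
Dir E: first cell '.' (not opp) -> no flip
Dir SW: edge -> no flip
Dir S: first cell '.' (not opp) -> no flip
Dir SE: opp run (2,1) (3,2) (4,3) capped by B -> flip

Answer: (2,1) (3,2) (4,3)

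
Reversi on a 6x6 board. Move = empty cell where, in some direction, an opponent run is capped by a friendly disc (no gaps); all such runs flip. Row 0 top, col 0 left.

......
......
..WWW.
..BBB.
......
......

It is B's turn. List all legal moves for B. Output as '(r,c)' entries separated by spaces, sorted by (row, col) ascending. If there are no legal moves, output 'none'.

Answer: (1,1) (1,2) (1,3) (1,4) (1,5)

Derivation:
(1,1): flips 1 -> legal
(1,2): flips 2 -> legal
(1,3): flips 1 -> legal
(1,4): flips 2 -> legal
(1,5): flips 1 -> legal
(2,1): no bracket -> illegal
(2,5): no bracket -> illegal
(3,1): no bracket -> illegal
(3,5): no bracket -> illegal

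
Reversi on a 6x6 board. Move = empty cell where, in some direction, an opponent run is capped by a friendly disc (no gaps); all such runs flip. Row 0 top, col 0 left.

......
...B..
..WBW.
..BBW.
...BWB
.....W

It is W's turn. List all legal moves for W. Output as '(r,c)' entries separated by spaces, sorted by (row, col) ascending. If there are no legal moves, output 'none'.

(0,2): flips 1 -> legal
(0,3): no bracket -> illegal
(0,4): flips 1 -> legal
(1,2): flips 1 -> legal
(1,4): no bracket -> illegal
(2,1): no bracket -> illegal
(3,1): flips 2 -> legal
(3,5): flips 1 -> legal
(4,1): no bracket -> illegal
(4,2): flips 3 -> legal
(5,2): flips 1 -> legal
(5,3): no bracket -> illegal
(5,4): no bracket -> illegal

Answer: (0,2) (0,4) (1,2) (3,1) (3,5) (4,2) (5,2)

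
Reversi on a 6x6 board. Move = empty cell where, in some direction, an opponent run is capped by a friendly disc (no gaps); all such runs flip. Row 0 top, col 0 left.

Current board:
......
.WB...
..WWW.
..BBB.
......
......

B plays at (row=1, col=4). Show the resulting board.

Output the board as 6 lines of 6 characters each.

Place B at (1,4); scan 8 dirs for brackets.
Dir NW: first cell '.' (not opp) -> no flip
Dir N: first cell '.' (not opp) -> no flip
Dir NE: first cell '.' (not opp) -> no flip
Dir W: first cell '.' (not opp) -> no flip
Dir E: first cell '.' (not opp) -> no flip
Dir SW: opp run (2,3) capped by B -> flip
Dir S: opp run (2,4) capped by B -> flip
Dir SE: first cell '.' (not opp) -> no flip
All flips: (2,3) (2,4)

Answer: ......
.WB.B.
..WBB.
..BBB.
......
......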